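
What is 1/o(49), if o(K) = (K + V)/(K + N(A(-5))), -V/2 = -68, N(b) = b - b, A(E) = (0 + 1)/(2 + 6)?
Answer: 49/185 ≈ 0.26486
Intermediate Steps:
A(E) = ⅛ (A(E) = 1/8 = 1*(⅛) = ⅛)
N(b) = 0
V = 136 (V = -2*(-68) = 136)
o(K) = (136 + K)/K (o(K) = (K + 136)/(K + 0) = (136 + K)/K)
1/o(49) = 1/((136 + 49)/49) = 1/((1/49)*185) = 1/(185/49) = 49/185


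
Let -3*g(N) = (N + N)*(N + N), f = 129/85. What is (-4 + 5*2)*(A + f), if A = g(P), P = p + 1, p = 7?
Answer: -42746/85 ≈ -502.89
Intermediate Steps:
P = 8 (P = 7 + 1 = 8)
f = 129/85 (f = 129*(1/85) = 129/85 ≈ 1.5176)
g(N) = -4*N²/3 (g(N) = -(N + N)*(N + N)/3 = -2*N*2*N/3 = -4*N²/3)
A = -256/3 (A = -4/3*8² = -4/3*64 = -256/3 ≈ -85.333)
(-4 + 5*2)*(A + f) = (-4 + 5*2)*(-256/3 + 129/85) = (-4 + 10)*(-21373/255) = 6*(-21373/255) = -42746/85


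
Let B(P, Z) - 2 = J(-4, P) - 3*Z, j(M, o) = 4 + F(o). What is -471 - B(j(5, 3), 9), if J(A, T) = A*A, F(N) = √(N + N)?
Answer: -462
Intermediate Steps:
F(N) = √2*√N (F(N) = √(2*N) = √2*√N)
J(A, T) = A²
j(M, o) = 4 + √2*√o
B(P, Z) = 18 - 3*Z (B(P, Z) = 2 + ((-4)² - 3*Z) = 2 + (16 - 3*Z) = 18 - 3*Z)
-471 - B(j(5, 3), 9) = -471 - (18 - 3*9) = -471 - (18 - 27) = -471 - 1*(-9) = -471 + 9 = -462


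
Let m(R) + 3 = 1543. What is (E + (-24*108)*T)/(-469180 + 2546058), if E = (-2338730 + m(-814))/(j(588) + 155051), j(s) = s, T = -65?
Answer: 13109860765/161621607521 ≈ 0.081115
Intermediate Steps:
m(R) = 1540 (m(R) = -3 + 1543 = 1540)
E = -2337190/155639 (E = (-2338730 + 1540)/(588 + 155051) = -2337190/155639 ≈ -15.017)
(E + (-24*108)*T)/(-469180 + 2546058) = (-2337190/155639 - 24*108*(-65))/(-469180 + 2546058) = (-2337190/155639 - 2592*(-65))/2076878 = (-2337190/155639 + 168480)*(1/2076878) = (26219721530/155639)*(1/2076878) = 13109860765/161621607521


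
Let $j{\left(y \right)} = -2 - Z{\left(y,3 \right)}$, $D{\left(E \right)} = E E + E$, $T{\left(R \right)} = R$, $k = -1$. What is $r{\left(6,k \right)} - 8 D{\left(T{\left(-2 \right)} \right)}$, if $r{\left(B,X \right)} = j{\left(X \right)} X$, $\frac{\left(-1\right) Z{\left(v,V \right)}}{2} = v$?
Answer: $-12$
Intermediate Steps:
$D{\left(E \right)} = E + E^{2}$ ($D{\left(E \right)} = E^{2} + E = E + E^{2}$)
$Z{\left(v,V \right)} = - 2 v$
$j{\left(y \right)} = -2 + 2 y$ ($j{\left(y \right)} = -2 - - 2 y = -2 + 2 y$)
$r{\left(B,X \right)} = X \left(-2 + 2 X\right)$ ($r{\left(B,X \right)} = \left(-2 + 2 X\right) X = X \left(-2 + 2 X\right)$)
$r{\left(6,k \right)} - 8 D{\left(T{\left(-2 \right)} \right)} = 2 \left(-1\right) \left(-1 - 1\right) - 8 \left(- 2 \left(1 - 2\right)\right) = 2 \left(-1\right) \left(-2\right) - 8 \left(\left(-2\right) \left(-1\right)\right) = 4 - 16 = -12$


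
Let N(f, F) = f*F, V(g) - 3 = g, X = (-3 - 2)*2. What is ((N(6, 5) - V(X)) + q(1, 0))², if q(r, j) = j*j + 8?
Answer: 2025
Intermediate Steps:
X = -10 (X = -5*2 = -10)
V(g) = 3 + g
N(f, F) = F*f
q(r, j) = 8 + j² (q(r, j) = j² + 8 = 8 + j²)
((N(6, 5) - V(X)) + q(1, 0))² = ((5*6 - (3 - 10)) + (8 + 0²))² = ((30 - 1*(-7)) + (8 + 0))² = ((30 + 7) + 8)² = (37 + 8)² = 45² = 2025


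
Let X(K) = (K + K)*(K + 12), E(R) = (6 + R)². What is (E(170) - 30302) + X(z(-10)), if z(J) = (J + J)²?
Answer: 330274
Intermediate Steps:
z(J) = 4*J² (z(J) = (2*J)² = 4*J²)
X(K) = 2*K*(12 + K) (X(K) = (2*K)*(12 + K) = 2*K*(12 + K))
(E(170) - 30302) + X(z(-10)) = ((6 + 170)² - 30302) + 2*(4*(-10)²)*(12 + 4*(-10)²) = (176² - 30302) + 2*(4*100)*(12 + 4*100) = (30976 - 30302) + 2*400*(12 + 400) = 674 + 2*400*412 = 674 + 329600 = 330274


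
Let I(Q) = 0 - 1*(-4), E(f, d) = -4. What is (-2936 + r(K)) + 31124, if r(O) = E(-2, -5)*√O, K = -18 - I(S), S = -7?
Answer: 28188 - 4*I*√22 ≈ 28188.0 - 18.762*I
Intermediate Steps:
I(Q) = 4 (I(Q) = 0 + 4 = 4)
K = -22 (K = -18 - 1*4 = -18 - 4 = -22)
r(O) = -4*√O
(-2936 + r(K)) + 31124 = (-2936 - 4*I*√22) + 31124 = 28188 - 4*I*√22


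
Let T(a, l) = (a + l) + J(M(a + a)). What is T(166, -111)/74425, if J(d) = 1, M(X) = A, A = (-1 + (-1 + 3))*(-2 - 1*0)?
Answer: 56/74425 ≈ 0.00075244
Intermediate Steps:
A = -2 (A = (-1 + 2)*(-2 + 0) = 1*(-2) = -2)
M(X) = -2
T(a, l) = 1 + a + l (T(a, l) = (a + l) + 1 = 1 + a + l)
T(166, -111)/74425 = (1 + 166 - 111)/74425 = 56*(1/74425) = 56/74425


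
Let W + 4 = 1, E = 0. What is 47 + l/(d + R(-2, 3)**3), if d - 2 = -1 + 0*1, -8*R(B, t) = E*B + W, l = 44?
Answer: 4351/49 ≈ 88.796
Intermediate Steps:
W = -3 (W = -4 + 1 = -3)
R(B, t) = 3/8 (R(B, t) = -(0*B - 3)/8 = -(0 - 3)/8 = -1/8*(-3) = 3/8)
d = 1 (d = 2 + (-1 + 0*1) = 2 + (-1 + 0) = 2 - 1 = 1)
47 + l/(d + R(-2, 3)**3) = 47 + 44/(1 + (3/8)**3) = 47 + 44/(1 + 27/512) = 47 + 44/(539/512) = 47 + 44*(512/539) = 47 + 2048/49 = 4351/49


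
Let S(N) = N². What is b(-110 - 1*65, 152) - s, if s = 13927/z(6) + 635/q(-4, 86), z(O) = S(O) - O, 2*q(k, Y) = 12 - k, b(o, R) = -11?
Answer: -66553/120 ≈ -554.61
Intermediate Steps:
q(k, Y) = 6 - k/2 (q(k, Y) = (12 - k)/2 = 6 - k/2)
z(O) = O² - O
s = 65233/120 (s = 13927/((6*(-1 + 6))) + 635/(6 - ½*(-4)) = 13927/((6*5)) + 635/(6 + 2) = 13927/30 + 635/8 = 65233/120 ≈ 543.61)
b(-110 - 1*65, 152) - s = -11 - 1*65233/120 = -11 - 65233/120 = -66553/120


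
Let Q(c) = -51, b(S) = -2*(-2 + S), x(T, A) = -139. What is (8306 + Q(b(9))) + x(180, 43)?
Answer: 8116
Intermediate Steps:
b(S) = 4 - 2*S
(8306 + Q(b(9))) + x(180, 43) = (8306 - 51) - 139 = 8255 - 139 = 8116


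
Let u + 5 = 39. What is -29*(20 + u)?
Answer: -1566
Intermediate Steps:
u = 34 (u = -5 + 39 = 34)
-29*(20 + u) = -29*(20 + 34) = -29*54 = -1566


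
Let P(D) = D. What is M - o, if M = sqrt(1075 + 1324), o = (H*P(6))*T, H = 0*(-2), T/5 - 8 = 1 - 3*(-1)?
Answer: sqrt(2399) ≈ 48.980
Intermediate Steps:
T = 60 (T = 40 + 5*(1 - 3*(-1)) = 40 + 5*(1 + 3) = 40 + 5*4 = 40 + 20 = 60)
H = 0
o = 0 (o = (0*6)*60 = 0*60 = 0)
M = sqrt(2399) ≈ 48.980
M - o = sqrt(2399) - 1*0 = sqrt(2399) + 0 = sqrt(2399)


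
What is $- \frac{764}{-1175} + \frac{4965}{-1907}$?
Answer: $- \frac{4376927}{2240725} \approx -1.9534$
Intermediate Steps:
$- \frac{764}{-1175} + \frac{4965}{-1907} = \left(-764\right) \left(- \frac{1}{1175}\right) + 4965 \left(- \frac{1}{1907}\right) = \frac{764}{1175} - \frac{4965}{1907} = - \frac{4376927}{2240725}$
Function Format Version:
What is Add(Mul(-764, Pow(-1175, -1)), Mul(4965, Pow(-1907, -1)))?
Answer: Rational(-4376927, 2240725) ≈ -1.9534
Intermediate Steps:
Add(Mul(-764, Pow(-1175, -1)), Mul(4965, Pow(-1907, -1))) = Add(Mul(-764, Rational(-1, 1175)), Mul(4965, Rational(-1, 1907))) = Add(Rational(764, 1175), Rational(-4965, 1907)) = Rational(-4376927, 2240725)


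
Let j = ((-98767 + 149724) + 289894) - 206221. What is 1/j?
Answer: 1/134630 ≈ 7.4278e-6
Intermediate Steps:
j = 134630 (j = (50957 + 289894) - 206221 = 340851 - 206221 = 134630)
1/j = 1/134630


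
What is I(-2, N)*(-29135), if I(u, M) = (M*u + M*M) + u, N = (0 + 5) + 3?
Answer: -1340210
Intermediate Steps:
N = 8 (N = 5 + 3 = 8)
I(u, M) = u + M² + M*u (I(u, M) = (M*u + M²) + u = (M² + M*u) + u = u + M² + M*u)
I(-2, N)*(-29135) = (-2 + 8² + 8*(-2))*(-29135) = (-2 + 64 - 16)*(-29135) = 46*(-29135) = -1340210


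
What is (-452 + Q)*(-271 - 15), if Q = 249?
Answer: 58058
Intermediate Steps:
(-452 + Q)*(-271 - 15) = (-452 + 249)*(-271 - 15) = -203*(-286) = 58058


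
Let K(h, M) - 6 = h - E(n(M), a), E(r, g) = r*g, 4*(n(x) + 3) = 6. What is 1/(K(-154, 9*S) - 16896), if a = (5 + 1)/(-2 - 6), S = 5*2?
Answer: -8/136361 ≈ -5.8668e-5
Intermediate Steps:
n(x) = -3/2 (n(x) = -3 + (¼)*6 = -3 + 3/2 = -3/2)
S = 10
a = -¾ (a = 6/(-8) = 6*(-⅛) = -¾ ≈ -0.75000)
E(r, g) = g*r
K(h, M) = 39/8 + h (K(h, M) = 6 + (h - (-3)*(-3)/(4*2)) = 6 + (h - 1*9/8) = 6 + (h - 9/8) = 6 + (-9/8 + h) = 39/8 + h)
1/(K(-154, 9*S) - 16896) = 1/((39/8 - 154) - 16896) = 1/(-1193/8 - 16896) = 1/(-136361/8) = -8/136361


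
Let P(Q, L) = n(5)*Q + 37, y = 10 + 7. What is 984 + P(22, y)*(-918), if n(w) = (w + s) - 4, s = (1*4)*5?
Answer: -457098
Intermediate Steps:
y = 17
s = 20 (s = 4*5 = 20)
n(w) = 16 + w (n(w) = (w + 20) - 4 = (20 + w) - 4 = 16 + w)
P(Q, L) = 37 + 21*Q (P(Q, L) = (16 + 5)*Q + 37 = 21*Q + 37 = 37 + 21*Q)
984 + P(22, y)*(-918) = 984 + (37 + 21*22)*(-918) = 984 + (37 + 462)*(-918) = 984 + 499*(-918) = 984 - 458082 = -457098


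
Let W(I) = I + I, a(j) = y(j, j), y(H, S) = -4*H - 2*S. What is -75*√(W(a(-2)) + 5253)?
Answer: -75*√5277 ≈ -5448.2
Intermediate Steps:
a(j) = -6*j (a(j) = -4*j - 2*j = -6*j)
W(I) = 2*I
-75*√(W(a(-2)) + 5253) = -75*√(2*(-6*(-2)) + 5253) = -75*√(2*12 + 5253) = -75*√(24 + 5253) = -75*√5277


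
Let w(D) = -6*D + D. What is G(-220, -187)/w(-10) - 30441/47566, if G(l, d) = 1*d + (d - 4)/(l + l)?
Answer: -2287173687/523226000 ≈ -4.3713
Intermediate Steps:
G(l, d) = d + (-4 + d)/(2*l) (G(l, d) = d + (-4 + d)/((2*l)) = d + (-4 + d)*(1/(2*l)) = d + (-4 + d)/(2*l))
w(D) = -5*D
G(-220, -187)/w(-10) - 30441/47566 = ((-2 + (½)*(-187) - 187*(-220))/(-220))/((-5*(-10))) - 30441/47566 = -(-2 - 187/2 + 41140)/220/50 - 30441*1/47566 = -1/220*82089/2*(1/50) - 30441/47566 = -82089/440*1/50 - 30441/47566 = -82089/22000 - 30441/47566 = -2287173687/523226000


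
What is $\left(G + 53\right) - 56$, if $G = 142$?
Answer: $139$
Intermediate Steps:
$\left(G + 53\right) - 56 = \left(142 + 53\right) - 56 = 195 - 56 = 139$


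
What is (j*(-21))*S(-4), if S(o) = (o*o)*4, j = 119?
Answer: -159936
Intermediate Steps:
S(o) = 4*o² (S(o) = o²*4 = 4*o²)
(j*(-21))*S(-4) = (119*(-21))*(4*(-4)²) = -9996*16 = -2499*64 = -159936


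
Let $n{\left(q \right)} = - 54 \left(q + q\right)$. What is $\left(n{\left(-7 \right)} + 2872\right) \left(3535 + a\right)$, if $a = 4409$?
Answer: $28820832$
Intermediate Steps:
$n{\left(q \right)} = - 108 q$ ($n{\left(q \right)} = - 54 \cdot 2 q = - 108 q$)
$\left(n{\left(-7 \right)} + 2872\right) \left(3535 + a\right) = \left(\left(-108\right) \left(-7\right) + 2872\right) \left(3535 + 4409\right) = \left(756 + 2872\right) 7944 = 3628 \cdot 7944 = 28820832$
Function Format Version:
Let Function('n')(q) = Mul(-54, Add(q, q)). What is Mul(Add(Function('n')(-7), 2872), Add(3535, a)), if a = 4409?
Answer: 28820832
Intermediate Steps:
Function('n')(q) = Mul(-108, q) (Function('n')(q) = Mul(-54, Mul(2, q)) = Mul(-108, q))
Mul(Add(Function('n')(-7), 2872), Add(3535, a)) = Mul(Add(Mul(-108, -7), 2872), Add(3535, 4409)) = Mul(Add(756, 2872), 7944) = Mul(3628, 7944) = 28820832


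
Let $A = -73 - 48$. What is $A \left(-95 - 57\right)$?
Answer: $18392$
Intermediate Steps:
$A = -121$
$A \left(-95 - 57\right) = - 121 \left(-95 - 57\right) = \left(-121\right) \left(-152\right) = 18392$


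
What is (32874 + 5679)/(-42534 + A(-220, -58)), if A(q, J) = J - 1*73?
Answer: -38553/42665 ≈ -0.90362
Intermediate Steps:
A(q, J) = -73 + J (A(q, J) = J - 73 = -73 + J)
(32874 + 5679)/(-42534 + A(-220, -58)) = (32874 + 5679)/(-42534 + (-73 - 58)) = 38553/(-42534 - 131) = 38553/(-42665) = 38553*(-1/42665) = -38553/42665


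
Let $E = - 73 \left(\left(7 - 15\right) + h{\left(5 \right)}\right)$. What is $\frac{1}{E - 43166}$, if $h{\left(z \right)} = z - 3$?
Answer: $- \frac{1}{42728} \approx -2.3404 \cdot 10^{-5}$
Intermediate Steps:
$h{\left(z \right)} = -3 + z$
$E = 438$ ($E = - 73 \left(\left(7 - 15\right) + \left(-3 + 5\right)\right) = - 73 \left(\left(7 - 15\right) + 2\right) = - 73 \left(-8 + 2\right) = \left(-73\right) \left(-6\right) = 438$)
$\frac{1}{E - 43166} = \frac{1}{438 - 43166} = \frac{1}{-42728} = - \frac{1}{42728}$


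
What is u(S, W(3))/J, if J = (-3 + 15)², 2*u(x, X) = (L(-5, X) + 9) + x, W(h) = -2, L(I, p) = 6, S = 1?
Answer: 1/18 ≈ 0.055556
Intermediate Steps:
u(x, X) = 15/2 + x/2 (u(x, X) = ((6 + 9) + x)/2 = (15 + x)/2 = 15/2 + x/2)
J = 144 (J = 12² = 144)
u(S, W(3))/J = (15/2 + (½)*1)/144 = (15/2 + ½)*(1/144) = 8*(1/144) = 1/18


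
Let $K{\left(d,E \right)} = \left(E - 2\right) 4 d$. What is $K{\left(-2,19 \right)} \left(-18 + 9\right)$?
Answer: $1224$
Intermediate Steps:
$K{\left(d,E \right)} = 4 d \left(-2 + E\right)$ ($K{\left(d,E \right)} = \left(-2 + E\right) 4 d = 4 d \left(-2 + E\right)$)
$K{\left(-2,19 \right)} \left(-18 + 9\right) = 4 \left(-2\right) \left(-2 + 19\right) \left(-18 + 9\right) = 4 \left(-2\right) 17 \left(-9\right) = \left(-136\right) \left(-9\right) = 1224$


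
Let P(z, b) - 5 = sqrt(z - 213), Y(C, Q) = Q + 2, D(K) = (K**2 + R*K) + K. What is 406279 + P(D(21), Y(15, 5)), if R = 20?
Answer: 406284 + sqrt(669) ≈ 4.0631e+5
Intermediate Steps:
D(K) = K**2 + 21*K (D(K) = (K**2 + 20*K) + K = K**2 + 21*K)
Y(C, Q) = 2 + Q
P(z, b) = 5 + sqrt(-213 + z) (P(z, b) = 5 + sqrt(z - 213) = 5 + sqrt(-213 + z))
406279 + P(D(21), Y(15, 5)) = 406279 + (5 + sqrt(-213 + 21*(21 + 21))) = 406279 + (5 + sqrt(-213 + 21*42)) = 406279 + (5 + sqrt(-213 + 882)) = 406279 + (5 + sqrt(669)) = 406284 + sqrt(669)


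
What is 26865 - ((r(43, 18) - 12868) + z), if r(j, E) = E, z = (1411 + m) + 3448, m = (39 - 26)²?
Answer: 34687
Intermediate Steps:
m = 169 (m = 13² = 169)
z = 5028 (z = (1411 + 169) + 3448 = 1580 + 3448 = 5028)
26865 - ((r(43, 18) - 12868) + z) = 26865 - ((18 - 12868) + 5028) = 26865 - (-12850 + 5028) = 26865 - 1*(-7822) = 26865 + 7822 = 34687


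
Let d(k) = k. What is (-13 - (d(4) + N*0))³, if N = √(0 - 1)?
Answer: -4913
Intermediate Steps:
N = I (N = √(-1) = I ≈ 1.0*I)
(-13 - (d(4) + N*0))³ = (-13 - (4 + I*0))³ = (-13 - (4 + 0))³ = (-13 - 1*4)³ = (-13 - 4)³ = (-17)³ = -4913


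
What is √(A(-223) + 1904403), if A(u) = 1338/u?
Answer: √1904397 ≈ 1380.0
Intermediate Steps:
√(A(-223) + 1904403) = √(1338/(-223) + 1904403) = √(1338*(-1/223) + 1904403) = √(-6 + 1904403) = √1904397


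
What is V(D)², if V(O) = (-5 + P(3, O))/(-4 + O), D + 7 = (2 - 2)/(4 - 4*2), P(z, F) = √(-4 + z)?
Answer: (5 - I)²/121 ≈ 0.19835 - 0.082645*I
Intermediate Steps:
D = -7 (D = -7 + (2 - 2)/(4 - 4*2) = -7 + 0/(4 - 8) = -7 + 0/(-4) = -7 + 0*(-¼) = -7 + 0 = -7)
V(O) = (-5 + I)/(-4 + O) (V(O) = (-5 + √(-4 + 3))/(-4 + O) = (-5 + √(-1))/(-4 + O) = (-5 + I)/(-4 + O))
V(D)² = ((-5 + I)/(-4 - 7))² = ((-5 + I)/(-11))² = (-(-5 + I)/11)² = (5/11 - I/11)²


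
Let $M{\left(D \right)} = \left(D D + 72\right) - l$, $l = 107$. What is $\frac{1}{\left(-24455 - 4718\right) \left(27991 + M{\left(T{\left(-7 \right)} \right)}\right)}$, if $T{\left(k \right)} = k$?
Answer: $- \frac{1}{816989865} \approx -1.224 \cdot 10^{-9}$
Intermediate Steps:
$M{\left(D \right)} = -35 + D^{2}$ ($M{\left(D \right)} = \left(D D + 72\right) - 107 = \left(D^{2} + 72\right) - 107 = \left(72 + D^{2}\right) - 107 = -35 + D^{2}$)
$\frac{1}{\left(-24455 - 4718\right) \left(27991 + M{\left(T{\left(-7 \right)} \right)}\right)} = \frac{1}{\left(-24455 - 4718\right) \left(27991 - \left(35 - \left(-7\right)^{2}\right)\right)} = \frac{1}{\left(-29173\right) \left(27991 + \left(-35 + 49\right)\right)} = \frac{1}{\left(-29173\right) \left(27991 + 14\right)} = \frac{1}{\left(-29173\right) 28005} = \frac{1}{-816989865} = - \frac{1}{816989865}$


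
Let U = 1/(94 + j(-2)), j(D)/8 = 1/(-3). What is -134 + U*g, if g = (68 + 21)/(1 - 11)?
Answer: -367427/2740 ≈ -134.10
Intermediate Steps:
g = -89/10 (g = 89/(-10) = 89*(-⅒) = -89/10 ≈ -8.9000)
j(D) = -8/3 (j(D) = 8/(-3) = 8*(-⅓) = -8/3)
U = 3/274 (U = 1/(94 - 8/3) = 1/(274/3) = 3/274 ≈ 0.010949)
-134 + U*g = -134 + (3/274)*(-89/10) = -134 - 267/2740 = -367427/2740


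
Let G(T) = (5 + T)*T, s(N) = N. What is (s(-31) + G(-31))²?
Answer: 600625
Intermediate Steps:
G(T) = T*(5 + T)
(s(-31) + G(-31))² = (-31 - 31*(5 - 31))² = (-31 - 31*(-26))² = (-31 + 806)² = 775² = 600625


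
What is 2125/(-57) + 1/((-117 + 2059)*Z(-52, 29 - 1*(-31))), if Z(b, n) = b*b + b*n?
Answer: -1716728057/46048704 ≈ -37.281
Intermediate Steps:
Z(b, n) = b**2 + b*n
2125/(-57) + 1/((-117 + 2059)*Z(-52, 29 - 1*(-31))) = 2125/(-57) + 1/((-117 + 2059)*((-52*(-52 + (29 - 1*(-31)))))) = 2125*(-1/57) + 1/(1942*((-52*(-52 + (29 + 31))))) = -2125/57 + 1/(1942*((-52*(-52 + 60)))) = -2125/57 + 1/(1942*((-52*8))) = -2125/57 + (1/1942)/(-416) = -2125/57 + (1/1942)*(-1/416) = -2125/57 - 1/807872 = -1716728057/46048704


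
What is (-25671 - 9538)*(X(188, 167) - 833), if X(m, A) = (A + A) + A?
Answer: 11689388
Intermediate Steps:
X(m, A) = 3*A (X(m, A) = 2*A + A = 3*A)
(-25671 - 9538)*(X(188, 167) - 833) = (-25671 - 9538)*(3*167 - 833) = -35209*(501 - 833) = -35209*(-332) = 11689388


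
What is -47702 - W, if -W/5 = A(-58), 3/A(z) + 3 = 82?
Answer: -3768443/79 ≈ -47702.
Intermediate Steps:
A(z) = 3/79 (A(z) = 3/(-3 + 82) = 3/79)
W = -15/79 (W = -5*3/79 = -15/79 ≈ -0.18987)
-47702 - W = -47702 - 1*(-15/79) = -47702 + 15/79 = -3768443/79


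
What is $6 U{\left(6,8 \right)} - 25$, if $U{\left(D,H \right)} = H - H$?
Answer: $-25$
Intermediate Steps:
$U{\left(D,H \right)} = 0$
$6 U{\left(6,8 \right)} - 25 = 6 \cdot 0 - 25 = 0 - 25 = -25$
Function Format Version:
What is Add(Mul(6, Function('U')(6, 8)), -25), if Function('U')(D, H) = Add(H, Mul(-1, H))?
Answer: -25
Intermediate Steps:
Function('U')(D, H) = 0
Add(Mul(6, Function('U')(6, 8)), -25) = Add(Mul(6, 0), -25) = Add(0, -25) = -25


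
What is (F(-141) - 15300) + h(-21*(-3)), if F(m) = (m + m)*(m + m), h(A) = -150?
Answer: 64074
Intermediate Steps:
F(m) = 4*m² (F(m) = (2*m)*(2*m) = 4*m²)
(F(-141) - 15300) + h(-21*(-3)) = (4*(-141)² - 15300) - 150 = (4*19881 - 15300) - 150 = (79524 - 15300) - 150 = 64224 - 150 = 64074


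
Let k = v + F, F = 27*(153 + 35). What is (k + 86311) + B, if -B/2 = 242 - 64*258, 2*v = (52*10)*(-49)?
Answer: 111187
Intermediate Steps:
F = 5076 (F = 27*188 = 5076)
v = -12740 (v = ((52*10)*(-49))/2 = (520*(-49))/2 = (½)*(-25480) = -12740)
B = 32540 (B = -2*(242 - 64*258) = -2*(242 - 16512) = -2*(-16270) = 32540)
k = -7664 (k = -12740 + 5076 = -7664)
(k + 86311) + B = (-7664 + 86311) + 32540 = 78647 + 32540 = 111187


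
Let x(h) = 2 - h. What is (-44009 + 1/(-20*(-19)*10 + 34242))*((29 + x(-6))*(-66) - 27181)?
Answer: 49594541537871/38042 ≈ 1.3037e+9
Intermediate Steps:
(-44009 + 1/(-20*(-19)*10 + 34242))*((29 + x(-6))*(-66) - 27181) = (-44009 + 1/(-20*(-19)*10 + 34242))*((29 + (2 - 1*(-6)))*(-66) - 27181) = (-44009 + 1/(380*10 + 34242))*((29 + (2 + 6))*(-66) - 27181) = (-44009 + 1/(3800 + 34242))*((29 + 8)*(-66) - 27181) = (-44009 + 1/38042)*(37*(-66) - 27181) = (-44009 + 1/38042)*(-2442 - 27181) = -1674190377/38042*(-29623) = 49594541537871/38042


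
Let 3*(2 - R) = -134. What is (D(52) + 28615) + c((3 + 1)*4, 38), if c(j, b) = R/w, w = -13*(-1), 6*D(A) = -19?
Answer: 744001/26 ≈ 28615.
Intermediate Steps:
R = 140/3 (R = 2 - ⅓*(-134) = 2 + 134/3 = 140/3 ≈ 46.667)
D(A) = -19/6 (D(A) = (⅙)*(-19) = -19/6)
w = 13
c(j, b) = 140/39 (c(j, b) = (140/3)/13 = (140/3)*(1/13) = 140/39)
(D(52) + 28615) + c((3 + 1)*4, 38) = (-19/6 + 28615) + 140/39 = 171671/6 + 140/39 = 744001/26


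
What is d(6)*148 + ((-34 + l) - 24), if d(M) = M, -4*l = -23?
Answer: 3343/4 ≈ 835.75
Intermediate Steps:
l = 23/4 (l = -¼*(-23) = 23/4 ≈ 5.7500)
d(6)*148 + ((-34 + l) - 24) = 6*148 + ((-34 + 23/4) - 24) = 888 + (-113/4 - 24) = 888 - 209/4 = 3343/4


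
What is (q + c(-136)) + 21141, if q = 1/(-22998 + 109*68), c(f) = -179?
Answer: 326713731/15586 ≈ 20962.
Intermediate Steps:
q = -1/15586 (q = 1/(-22998 + 7412) = 1/(-15586) = -1/15586 ≈ -6.4160e-5)
(q + c(-136)) + 21141 = (-1/15586 - 179) + 21141 = -2789895/15586 + 21141 = 326713731/15586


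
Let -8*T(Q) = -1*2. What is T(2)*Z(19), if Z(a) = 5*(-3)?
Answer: -15/4 ≈ -3.7500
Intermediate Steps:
T(Q) = ¼ (T(Q) = -(-1)*2/8 = -⅛*(-2) = ¼)
Z(a) = -15
T(2)*Z(19) = (¼)*(-15) = -15/4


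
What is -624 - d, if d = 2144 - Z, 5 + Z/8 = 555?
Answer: 1632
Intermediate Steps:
Z = 4400 (Z = -40 + 8*555 = -40 + 4440 = 4400)
d = -2256 (d = 2144 - 1*4400 = 2144 - 4400 = -2256)
-624 - d = -624 - 1*(-2256) = -624 + 2256 = 1632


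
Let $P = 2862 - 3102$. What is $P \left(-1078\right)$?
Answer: $258720$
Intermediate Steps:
$P = -240$ ($P = 2862 - 3102 = -240$)
$P \left(-1078\right) = \left(-240\right) \left(-1078\right) = 258720$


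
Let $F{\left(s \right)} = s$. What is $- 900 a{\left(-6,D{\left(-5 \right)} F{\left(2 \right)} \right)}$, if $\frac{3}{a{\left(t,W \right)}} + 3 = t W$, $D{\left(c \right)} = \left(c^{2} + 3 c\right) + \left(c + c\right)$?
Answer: $900$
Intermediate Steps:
$D{\left(c \right)} = c^{2} + 5 c$ ($D{\left(c \right)} = \left(c^{2} + 3 c\right) + 2 c = c^{2} + 5 c$)
$a{\left(t,W \right)} = \frac{3}{-3 + W t}$ ($a{\left(t,W \right)} = \frac{3}{-3 + t W} = \frac{3}{-3 + W t}$)
$- 900 a{\left(-6,D{\left(-5 \right)} F{\left(2 \right)} \right)} = - 900 \frac{3}{-3 + - 5 \left(5 - 5\right) 2 \left(-6\right)} = - 900 \frac{3}{-3 + \left(-5\right) 0 \cdot 2 \left(-6\right)} = - 900 \frac{3}{-3 + 0 \cdot 2 \left(-6\right)} = - 900 \frac{3}{-3 + 0 \left(-6\right)} = - 900 \frac{3}{-3 + 0} = - 900 \frac{3}{-3} = - 900 \cdot 3 \left(- \frac{1}{3}\right) = \left(-900\right) \left(-1\right) = 900$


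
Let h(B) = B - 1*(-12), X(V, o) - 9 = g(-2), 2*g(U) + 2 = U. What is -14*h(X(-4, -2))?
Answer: -266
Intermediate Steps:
g(U) = -1 + U/2
X(V, o) = 7 (X(V, o) = 9 + (-1 + (1/2)*(-2)) = 9 + (-1 - 1) = 9 - 2 = 7)
h(B) = 12 + B (h(B) = B + 12 = 12 + B)
-14*h(X(-4, -2)) = -14*(12 + 7) = -14*19 = -266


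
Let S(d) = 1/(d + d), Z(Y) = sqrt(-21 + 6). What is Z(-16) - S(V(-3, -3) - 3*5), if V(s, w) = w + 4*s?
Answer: 1/60 + I*sqrt(15) ≈ 0.016667 + 3.873*I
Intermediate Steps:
Z(Y) = I*sqrt(15) (Z(Y) = sqrt(-15) = I*sqrt(15))
S(d) = 1/(2*d)
Z(-16) - S(V(-3, -3) - 3*5) = I*sqrt(15) - 1/(2*((-3 + 4*(-3)) - 3*5)) = I*sqrt(15) - 1/(2*((-3 - 12) - 15)) = I*sqrt(15) - 1/(2*(-15 - 15)) = I*sqrt(15) - 1/(2*(-30)) = I*sqrt(15) - (-1)/(2*30) = I*sqrt(15) - 1*(-1/60) = I*sqrt(15) + 1/60 = 1/60 + I*sqrt(15)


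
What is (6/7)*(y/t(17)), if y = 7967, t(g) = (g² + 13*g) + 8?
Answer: 23901/1813 ≈ 13.183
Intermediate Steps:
t(g) = 8 + g² + 13*g
(6/7)*(y/t(17)) = (6/7)*(7967/(8 + 17² + 13*17)) = (6*(⅐))*(7967/(8 + 289 + 221)) = 6*(7967/518)/7 = 6*(7967*(1/518))/7 = (6/7)*(7967/518) = 23901/1813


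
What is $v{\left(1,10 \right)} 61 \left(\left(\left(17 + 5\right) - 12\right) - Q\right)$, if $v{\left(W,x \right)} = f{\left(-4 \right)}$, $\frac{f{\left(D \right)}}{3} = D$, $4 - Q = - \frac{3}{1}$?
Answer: $-2196$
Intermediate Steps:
$Q = 7$ ($Q = 4 - - \frac{3}{1} = 4 - \left(-3\right) 1 = 4 - -3 = 4 + 3 = 7$)
$f{\left(D \right)} = 3 D$
$v{\left(W,x \right)} = -12$ ($v{\left(W,x \right)} = 3 \left(-4\right) = -12$)
$v{\left(1,10 \right)} 61 \left(\left(\left(17 + 5\right) - 12\right) - Q\right) = \left(-12\right) 61 \left(\left(\left(17 + 5\right) - 12\right) - 7\right) = - 732 \left(\left(22 - 12\right) - 7\right) = - 732 \left(10 - 7\right) = \left(-732\right) 3 = -2196$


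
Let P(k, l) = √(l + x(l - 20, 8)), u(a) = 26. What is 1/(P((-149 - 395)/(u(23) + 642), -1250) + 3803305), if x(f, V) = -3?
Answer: 3803305/14465128924278 - I*√1253/14465128924278 ≈ 2.6293e-7 - 2.4471e-12*I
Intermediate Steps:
P(k, l) = √(-3 + l) (P(k, l) = √(l - 3) = √(-3 + l))
1/(P((-149 - 395)/(u(23) + 642), -1250) + 3803305) = 1/(√(-3 - 1250) + 3803305) = 1/(√(-1253) + 3803305) = 1/(I*√1253 + 3803305) = 1/(3803305 + I*√1253)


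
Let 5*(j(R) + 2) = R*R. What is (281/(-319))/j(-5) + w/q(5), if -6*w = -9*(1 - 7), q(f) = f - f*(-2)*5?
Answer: -2188/4785 ≈ -0.45726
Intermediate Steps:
j(R) = -2 + R²/5 (j(R) = -2 + (R*R)/5 = -2 + R²/5)
q(f) = 11*f (q(f) = f - (-2*f)*5 = f - (-10)*f = f + 10*f = 11*f)
w = -9 (w = -(-3)*(1 - 7)/2 = -(-3)*(-6)/2 = -⅙*54 = -9)
(281/(-319))/j(-5) + w/q(5) = (281/(-319))/(-2 + (⅕)*(-5)²) - 9/(11*5) = (281*(-1/319))/(-2 + (⅕)*25) - 9/55 = -281/(319*(-2 + 5)) - 9*1/55 = -281/319/3 - 9/55 = -281/319*⅓ - 9/55 = -281/957 - 9/55 = -2188/4785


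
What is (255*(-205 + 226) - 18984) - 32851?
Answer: -46480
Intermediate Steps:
(255*(-205 + 226) - 18984) - 32851 = (255*21 - 18984) - 32851 = (5355 - 18984) - 32851 = -13629 - 32851 = -46480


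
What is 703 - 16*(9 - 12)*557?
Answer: 27439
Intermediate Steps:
703 - 16*(9 - 12)*557 = 703 - 16*(-3)*557 = 703 + 48*557 = 703 + 26736 = 27439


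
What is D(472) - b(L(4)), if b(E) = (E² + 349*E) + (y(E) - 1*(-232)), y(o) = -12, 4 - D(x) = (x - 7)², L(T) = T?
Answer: -217853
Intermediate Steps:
D(x) = 4 - (-7 + x)² (D(x) = 4 - (x - 7)² = 4 - (-7 + x)²)
b(E) = 220 + E² + 349*E (b(E) = (E² + 349*E) + (-12 - 1*(-232)) = (E² + 349*E) + (-12 + 232) = (E² + 349*E) + 220 = 220 + E² + 349*E)
D(472) - b(L(4)) = (4 - (-7 + 472)²) - (220 + 4² + 349*4) = (4 - 1*465²) - (220 + 16 + 1396) = (4 - 1*216225) - 1*1632 = (4 - 216225) - 1632 = -216221 - 1632 = -217853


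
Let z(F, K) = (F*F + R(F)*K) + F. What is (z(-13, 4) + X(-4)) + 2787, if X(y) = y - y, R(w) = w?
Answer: 2891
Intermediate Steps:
z(F, K) = F + F² + F*K (z(F, K) = (F*F + F*K) + F = (F² + F*K) + F = F + F² + F*K)
X(y) = 0
(z(-13, 4) + X(-4)) + 2787 = (-13*(1 - 13 + 4) + 0) + 2787 = (-13*(-8) + 0) + 2787 = (104 + 0) + 2787 = 104 + 2787 = 2891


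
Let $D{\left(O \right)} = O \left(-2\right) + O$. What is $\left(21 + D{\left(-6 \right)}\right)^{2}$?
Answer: $729$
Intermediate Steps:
$D{\left(O \right)} = - O$ ($D{\left(O \right)} = - 2 O + O = - O$)
$\left(21 + D{\left(-6 \right)}\right)^{2} = \left(21 - -6\right)^{2} = \left(21 + 6\right)^{2} = 27^{2} = 729$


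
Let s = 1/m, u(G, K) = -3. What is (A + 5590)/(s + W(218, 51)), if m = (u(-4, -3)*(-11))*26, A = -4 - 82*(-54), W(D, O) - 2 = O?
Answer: 8592012/45475 ≈ 188.94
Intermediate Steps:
W(D, O) = 2 + O
A = 4424 (A = -4 + 4428 = 4424)
m = 858 (m = -3*(-11)*26 = 33*26 = 858)
s = 1/858 ≈ 0.0011655
(A + 5590)/(s + W(218, 51)) = (4424 + 5590)/(1/858 + (2 + 51)) = 10014/(1/858 + 53) = 10014/(45475/858) = 10014*(858/45475) = 8592012/45475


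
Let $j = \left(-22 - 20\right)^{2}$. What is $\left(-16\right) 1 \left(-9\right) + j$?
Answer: $1908$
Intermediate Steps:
$j = 1764$ ($j = \left(-42\right)^{2} = 1764$)
$\left(-16\right) 1 \left(-9\right) + j = \left(-16\right) 1 \left(-9\right) + 1764 = \left(-16\right) \left(-9\right) + 1764 = 144 + 1764 = 1908$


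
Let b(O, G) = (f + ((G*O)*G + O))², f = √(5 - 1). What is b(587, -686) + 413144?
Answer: 76308781244287625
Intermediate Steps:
f = 2 (f = √4 = 2)
b(O, G) = (2 + O + O*G²)² (b(O, G) = (2 + ((G*O)*G + O))² = (2 + (O*G² + O))² = (2 + (O + O*G²))² = (2 + O + O*G²)²)
b(587, -686) + 413144 = (2 + 587 + 587*(-686)²)² + 413144 = (2 + 587 + 587*470596)² + 413144 = (2 + 587 + 276239852)² + 413144 = 276240441² + 413144 = 76308781243874481 + 413144 = 76308781244287625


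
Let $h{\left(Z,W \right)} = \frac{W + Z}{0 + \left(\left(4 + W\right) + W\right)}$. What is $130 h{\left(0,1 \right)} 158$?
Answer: $\frac{10270}{3} \approx 3423.3$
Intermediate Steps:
$h{\left(Z,W \right)} = \frac{W + Z}{4 + 2 W}$ ($h{\left(Z,W \right)} = \frac{W + Z}{0 + \left(4 + 2 W\right)} = \frac{W + Z}{4 + 2 W}$)
$130 h{\left(0,1 \right)} 158 = 130 \frac{1 + 0}{2 \left(2 + 1\right)} 158 = 130 \cdot \frac{1}{2} \cdot \frac{1}{3} \cdot 1 \cdot 158 = 130 \cdot \frac{1}{6} \cdot 158 = \frac{65}{3} \cdot 158 = \frac{10270}{3}$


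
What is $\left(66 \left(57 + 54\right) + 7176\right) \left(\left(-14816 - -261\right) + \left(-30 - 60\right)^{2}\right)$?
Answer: $-93610410$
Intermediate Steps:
$\left(66 \left(57 + 54\right) + 7176\right) \left(\left(-14816 - -261\right) + \left(-30 - 60\right)^{2}\right) = \left(66 \cdot 111 + 7176\right) \left(\left(-14816 + 261\right) + \left(-90\right)^{2}\right) = \left(7326 + 7176\right) \left(-14555 + 8100\right) = 14502 \left(-6455\right) = -93610410$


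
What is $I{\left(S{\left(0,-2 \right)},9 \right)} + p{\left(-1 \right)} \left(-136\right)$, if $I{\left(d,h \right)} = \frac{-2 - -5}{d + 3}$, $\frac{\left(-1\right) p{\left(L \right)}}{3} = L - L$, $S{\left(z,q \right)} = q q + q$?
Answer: $\frac{3}{5} \approx 0.6$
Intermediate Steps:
$S{\left(z,q \right)} = q + q^{2}$ ($S{\left(z,q \right)} = q^{2} + q = q + q^{2}$)
$p{\left(L \right)} = 0$ ($p{\left(L \right)} = - 3 \left(L - L\right) = \left(-3\right) 0 = 0$)
$I{\left(d,h \right)} = \frac{3}{3 + d}$ ($I{\left(d,h \right)} = \frac{-2 + 5}{3 + d} = \frac{3}{3 + d}$)
$I{\left(S{\left(0,-2 \right)},9 \right)} + p{\left(-1 \right)} \left(-136\right) = \frac{3}{3 - 2 \left(1 - 2\right)} + 0 \left(-136\right) = \frac{3}{3 - -2} + 0 = \frac{3}{3 + 2} + 0 = \frac{3}{5} + 0 = \frac{3}{5}$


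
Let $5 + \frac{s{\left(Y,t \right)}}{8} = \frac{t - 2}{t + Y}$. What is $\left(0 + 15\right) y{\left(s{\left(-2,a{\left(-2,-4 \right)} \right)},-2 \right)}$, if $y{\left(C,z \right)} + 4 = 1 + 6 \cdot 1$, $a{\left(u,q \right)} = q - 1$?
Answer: $45$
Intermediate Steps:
$a{\left(u,q \right)} = -1 + q$
$s{\left(Y,t \right)} = -40 + \frac{8 \left(-2 + t\right)}{Y + t}$ ($s{\left(Y,t \right)} = -40 + 8 \frac{t - 2}{t + Y} = -40 + 8 \frac{-2 + t}{Y + t} = -40 + \frac{8 \left(-2 + t\right)}{Y + t}$)
$y{\left(C,z \right)} = 3$ ($y{\left(C,z \right)} = -4 + \left(1 + 6 \cdot 1\right) = -4 + \left(1 + 6\right) = -4 + 7 = 3$)
$\left(0 + 15\right) y{\left(s{\left(-2,a{\left(-2,-4 \right)} \right)},-2 \right)} = \left(0 + 15\right) 3 = 15 \cdot 3 = 45$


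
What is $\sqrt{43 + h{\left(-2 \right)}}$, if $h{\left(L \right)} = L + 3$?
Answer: $2 \sqrt{11} \approx 6.6332$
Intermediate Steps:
$h{\left(L \right)} = 3 + L$
$\sqrt{43 + h{\left(-2 \right)}} = \sqrt{43 + \left(3 - 2\right)} = \sqrt{43 + 1} = \sqrt{44} = 2 \sqrt{11}$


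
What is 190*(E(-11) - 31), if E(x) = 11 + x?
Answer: -5890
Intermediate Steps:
190*(E(-11) - 31) = 190*((11 - 11) - 31) = 190*(0 - 31) = 190*(-31) = -5890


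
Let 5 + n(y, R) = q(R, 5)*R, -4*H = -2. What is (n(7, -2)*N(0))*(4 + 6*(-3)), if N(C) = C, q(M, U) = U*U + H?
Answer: 0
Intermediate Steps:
H = ½ (H = -¼*(-2) = ½ ≈ 0.50000)
q(M, U) = ½ + U² (q(M, U) = U*U + ½ = U² + ½ = ½ + U²)
n(y, R) = -5 + 51*R/2 (n(y, R) = -5 + (½ + 5²)*R = -5 + (½ + 25)*R = -5 + 51*R/2)
(n(7, -2)*N(0))*(4 + 6*(-3)) = ((-5 + (51/2)*(-2))*0)*(4 + 6*(-3)) = ((-5 - 51)*0)*(4 - 18) = -56*0*(-14) = 0*(-14) = 0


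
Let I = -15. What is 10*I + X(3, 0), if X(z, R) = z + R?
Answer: -147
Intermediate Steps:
X(z, R) = R + z
10*I + X(3, 0) = 10*(-15) + (0 + 3) = -150 + 3 = -147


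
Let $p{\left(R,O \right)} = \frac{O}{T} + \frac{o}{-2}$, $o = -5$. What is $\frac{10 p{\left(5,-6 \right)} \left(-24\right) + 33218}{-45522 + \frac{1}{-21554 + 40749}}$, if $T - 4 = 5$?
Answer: $- \frac{629173710}{873794789} \approx -0.72005$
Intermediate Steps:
$T = 9$ ($T = 4 + 5 = 9$)
$p{\left(R,O \right)} = \frac{5}{2} + \frac{O}{9}$ ($p{\left(R,O \right)} = \frac{O}{9} - \frac{5}{-2} = O \frac{1}{9} - - \frac{5}{2} = \frac{O}{9} + \frac{5}{2} = \frac{5}{2} + \frac{O}{9}$)
$\frac{10 p{\left(5,-6 \right)} \left(-24\right) + 33218}{-45522 + \frac{1}{-21554 + 40749}} = \frac{10 \left(\frac{5}{2} + \frac{1}{9} \left(-6\right)\right) \left(-24\right) + 33218}{-45522 + \frac{1}{-21554 + 40749}} = \frac{10 \left(\frac{5}{2} - \frac{2}{3}\right) \left(-24\right) + 33218}{-45522 + \frac{1}{19195}} = \frac{10 \cdot \frac{11}{6} \left(-24\right) + 33218}{-45522 + \frac{1}{19195}} = \frac{\frac{55}{3} \left(-24\right) + 33218}{- \frac{873794789}{19195}} = \left(-440 + 33218\right) \left(- \frac{19195}{873794789}\right) = 32778 \left(- \frac{19195}{873794789}\right) = - \frac{629173710}{873794789}$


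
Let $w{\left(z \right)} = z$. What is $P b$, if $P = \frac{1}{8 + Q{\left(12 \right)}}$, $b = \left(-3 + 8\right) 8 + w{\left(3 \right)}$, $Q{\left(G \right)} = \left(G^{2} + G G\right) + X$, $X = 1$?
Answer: $\frac{43}{297} \approx 0.14478$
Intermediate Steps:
$Q{\left(G \right)} = 1 + 2 G^{2}$ ($Q{\left(G \right)} = \left(G^{2} + G G\right) + 1 = \left(G^{2} + G^{2}\right) + 1 = 2 G^{2} + 1 = 1 + 2 G^{2}$)
$b = 43$ ($b = \left(-3 + 8\right) 8 + 3 = 5 \cdot 8 + 3 = 40 + 3 = 43$)
$P = \frac{1}{297}$ ($P = \frac{1}{8 + \left(1 + 2 \cdot 12^{2}\right)} = \frac{1}{8 + \left(1 + 2 \cdot 144\right)} = \frac{1}{8 + \left(1 + 288\right)} = \frac{1}{8 + 289} = \frac{1}{297} \approx 0.003367$)
$P b = \frac{1}{297} \cdot 43 = \frac{43}{297}$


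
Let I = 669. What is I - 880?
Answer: -211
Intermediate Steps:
I - 880 = 669 - 880 = -211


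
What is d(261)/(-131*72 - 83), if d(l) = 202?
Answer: -202/9515 ≈ -0.021230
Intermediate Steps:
d(261)/(-131*72 - 83) = 202/(-131*72 - 83) = 202/(-9432 - 83) = 202/(-9515) = 202*(-1/9515) = -202/9515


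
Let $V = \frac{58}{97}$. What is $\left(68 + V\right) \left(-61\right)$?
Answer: $- \frac{405894}{97} \approx -4184.5$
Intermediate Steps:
$V = \frac{58}{97}$ ($V = 58 \cdot \frac{1}{97} = \frac{58}{97} \approx 0.59794$)
$\left(68 + V\right) \left(-61\right) = \left(68 + \frac{58}{97}\right) \left(-61\right) = \frac{6654}{97} \left(-61\right) = - \frac{405894}{97}$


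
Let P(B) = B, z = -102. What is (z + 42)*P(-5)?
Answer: 300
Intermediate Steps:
(z + 42)*P(-5) = (-102 + 42)*(-5) = -60*(-5) = 300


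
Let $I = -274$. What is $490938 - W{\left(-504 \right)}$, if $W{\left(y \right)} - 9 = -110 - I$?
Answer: $490765$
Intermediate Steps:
$W{\left(y \right)} = 173$ ($W{\left(y \right)} = 9 - -164 = 9 + \left(-110 + 274\right) = 9 + 164 = 173$)
$490938 - W{\left(-504 \right)} = 490938 - 173 = 490765$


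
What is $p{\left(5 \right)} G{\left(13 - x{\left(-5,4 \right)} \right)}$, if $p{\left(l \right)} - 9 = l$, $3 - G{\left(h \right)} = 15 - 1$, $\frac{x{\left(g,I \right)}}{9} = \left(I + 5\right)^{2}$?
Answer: $-154$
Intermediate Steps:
$x{\left(g,I \right)} = 9 \left(5 + I\right)^{2}$ ($x{\left(g,I \right)} = 9 \left(I + 5\right)^{2} = 9 \left(5 + I\right)^{2}$)
$G{\left(h \right)} = -11$ ($G{\left(h \right)} = 3 - \left(15 - 1\right) = 3 - 14 = -11$)
$p{\left(l \right)} = 9 + l$
$p{\left(5 \right)} G{\left(13 - x{\left(-5,4 \right)} \right)} = \left(9 + 5\right) \left(-11\right) = 14 \left(-11\right) = -154$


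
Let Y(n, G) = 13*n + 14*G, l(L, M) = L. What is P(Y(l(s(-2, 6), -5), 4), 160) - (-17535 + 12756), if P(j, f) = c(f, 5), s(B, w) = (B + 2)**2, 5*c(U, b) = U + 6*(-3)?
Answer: 24037/5 ≈ 4807.4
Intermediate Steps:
c(U, b) = -18/5 + U/5 (c(U, b) = (U + 6*(-3))/5 = (U - 18)/5 = (-18 + U)/5 = -18/5 + U/5)
s(B, w) = (2 + B)**2
P(j, f) = -18/5 + f/5
P(Y(l(s(-2, 6), -5), 4), 160) - (-17535 + 12756) = (-18/5 + (1/5)*160) - (-17535 + 12756) = (-18/5 + 32) - 1*(-4779) = 142/5 + 4779 = 24037/5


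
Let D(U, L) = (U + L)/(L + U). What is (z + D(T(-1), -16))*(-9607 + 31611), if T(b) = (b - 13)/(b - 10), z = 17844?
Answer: 392661380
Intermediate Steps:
T(b) = (-13 + b)/(-10 + b)
D(U, L) = 1 (D(U, L) = (L + U)/(L + U) = 1)
(z + D(T(-1), -16))*(-9607 + 31611) = (17844 + 1)*(-9607 + 31611) = 17845*22004 = 392661380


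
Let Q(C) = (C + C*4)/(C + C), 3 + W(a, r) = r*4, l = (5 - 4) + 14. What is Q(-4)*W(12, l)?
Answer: 285/2 ≈ 142.50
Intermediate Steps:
l = 15 (l = 1 + 14 = 15)
W(a, r) = -3 + 4*r (W(a, r) = -3 + r*4 = -3 + 4*r)
Q(C) = 5/2 (Q(C) = (C + 4*C)/((2*C)) = (5*C)*(1/(2*C)) = 5/2)
Q(-4)*W(12, l) = 5*(-3 + 4*15)/2 = 5*(-3 + 60)/2 = (5/2)*57 = 285/2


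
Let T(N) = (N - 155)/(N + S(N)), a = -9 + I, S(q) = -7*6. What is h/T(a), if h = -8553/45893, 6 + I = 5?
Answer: -148252/2524115 ≈ -0.058734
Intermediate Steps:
I = -1 (I = -6 + 5 = -1)
S(q) = -42
h = -8553/45893 (h = -8553*1/45893 = -8553/45893 ≈ -0.18637)
a = -10 (a = -9 - 1 = -10)
T(N) = (-155 + N)/(-42 + N) (T(N) = (N - 155)/(N - 42) = (-155 + N)/(-42 + N))
h/T(a) = -8553*(-42 - 10)/(-155 - 10)/45893 = -8553/(45893*(-165/(-52))) = -8553/(45893*((-1/52*(-165)))) = -8553/(45893*165/52) = -8553/45893*52/165 = -148252/2524115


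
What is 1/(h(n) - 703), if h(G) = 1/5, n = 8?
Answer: -5/3514 ≈ -0.0014229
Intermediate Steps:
h(G) = 1/5
1/(h(n) - 703) = 1/(1/5 - 703) = 1/(-3514/5) = -5/3514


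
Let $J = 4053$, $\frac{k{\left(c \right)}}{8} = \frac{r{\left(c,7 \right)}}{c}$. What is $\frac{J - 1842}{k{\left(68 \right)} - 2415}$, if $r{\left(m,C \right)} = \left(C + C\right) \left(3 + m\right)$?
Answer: $- \frac{37587}{39067} \approx -0.96212$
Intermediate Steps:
$r{\left(m,C \right)} = 2 C \left(3 + m\right)$
$k{\left(c \right)} = \frac{8 \left(42 + 14 c\right)}{c}$ ($k{\left(c \right)} = 8 \frac{2 \cdot 7 \left(3 + c\right)}{c} = 8 \frac{42 + 14 c}{c} = \frac{8 \left(42 + 14 c\right)}{c}$)
$\frac{J - 1842}{k{\left(68 \right)} - 2415} = \frac{4053 - 1842}{\left(112 + \frac{336}{68}\right) - 2415} = \frac{2211}{\left(112 + 336 \cdot \frac{1}{68}\right) - 2415} = \frac{2211}{\left(112 + \frac{84}{17}\right) - 2415} = \frac{2211}{\frac{1988}{17} - 2415} = \frac{2211}{- \frac{39067}{17}} = 2211 \left(- \frac{17}{39067}\right) = - \frac{37587}{39067}$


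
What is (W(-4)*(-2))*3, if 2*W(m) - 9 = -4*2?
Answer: -3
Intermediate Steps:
W(m) = ½ (W(m) = 9/2 + (-4*2)/2 = 9/2 + (½)*(-8) = 9/2 - 4 = ½)
(W(-4)*(-2))*3 = ((½)*(-2))*3 = -1*3 = -3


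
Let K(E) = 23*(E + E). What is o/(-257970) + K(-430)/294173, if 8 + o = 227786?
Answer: -12018130699/12647968135 ≈ -0.95020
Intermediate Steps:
o = 227778 (o = -8 + 227786 = 227778)
K(E) = 46*E (K(E) = 23*(2*E) = 46*E)
o/(-257970) + K(-430)/294173 = 227778/(-257970) + (46*(-430))/294173 = 227778*(-1/257970) - 19780*1/294173 = -37963/42995 - 19780/294173 = -12018130699/12647968135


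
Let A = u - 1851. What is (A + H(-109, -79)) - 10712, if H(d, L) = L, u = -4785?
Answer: -17427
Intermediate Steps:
A = -6636 (A = -4785 - 1851 = -6636)
(A + H(-109, -79)) - 10712 = (-6636 - 79) - 10712 = -6715 - 10712 = -17427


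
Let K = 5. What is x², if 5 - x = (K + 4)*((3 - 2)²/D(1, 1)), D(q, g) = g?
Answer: 16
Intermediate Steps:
x = -4 (x = 5 - (5 + 4)*(3 - 2)²/1 = 5 - 9*1²*1 = 5 - 9*1*1 = 5 - 9 = -4)
x² = (-4)² = 16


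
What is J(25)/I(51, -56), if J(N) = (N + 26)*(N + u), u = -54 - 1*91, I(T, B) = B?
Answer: 765/7 ≈ 109.29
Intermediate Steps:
u = -145 (u = -54 - 91 = -145)
J(N) = (-145 + N)*(26 + N) (J(N) = (N + 26)*(N - 145) = (26 + N)*(-145 + N) = (-145 + N)*(26 + N))
J(25)/I(51, -56) = (-3770 + 25**2 - 119*25)/(-56) = (-3770 + 625 - 2975)*(-1/56) = -6120*(-1/56) = 765/7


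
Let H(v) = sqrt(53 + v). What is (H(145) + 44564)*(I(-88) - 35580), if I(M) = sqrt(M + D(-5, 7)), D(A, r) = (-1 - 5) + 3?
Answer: -(35580 - I*sqrt(91))*(44564 + 3*sqrt(22)) ≈ -1.5861e+9 + 4.2525e+5*I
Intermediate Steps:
D(A, r) = -3 (D(A, r) = -6 + 3 = -3)
I(M) = sqrt(-3 + M) (I(M) = sqrt(M - 3) = sqrt(-3 + M))
(H(145) + 44564)*(I(-88) - 35580) = (sqrt(53 + 145) + 44564)*(sqrt(-3 - 88) - 35580) = (sqrt(198) + 44564)*(sqrt(-91) - 35580) = (3*sqrt(22) + 44564)*(I*sqrt(91) - 35580) = (44564 + 3*sqrt(22))*(-35580 + I*sqrt(91)) = (-35580 + I*sqrt(91))*(44564 + 3*sqrt(22))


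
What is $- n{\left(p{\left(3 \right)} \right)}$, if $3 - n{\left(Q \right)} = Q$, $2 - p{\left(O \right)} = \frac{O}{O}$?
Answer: $-2$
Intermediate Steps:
$p{\left(O \right)} = 1$ ($p{\left(O \right)} = 2 - \frac{O}{O} = 2 - 1 = 1$)
$n{\left(Q \right)} = 3 - Q$
$- n{\left(p{\left(3 \right)} \right)} = - (3 - 1) = \left(-1\right) 2 = -2$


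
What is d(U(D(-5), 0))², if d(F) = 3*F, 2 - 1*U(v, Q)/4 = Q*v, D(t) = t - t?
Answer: 576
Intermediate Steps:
D(t) = 0
U(v, Q) = 8 - 4*Q*v
d(U(D(-5), 0))² = (3*(8 - 4*0*0))² = (3*(8 + 0))² = (3*8)² = 24² = 576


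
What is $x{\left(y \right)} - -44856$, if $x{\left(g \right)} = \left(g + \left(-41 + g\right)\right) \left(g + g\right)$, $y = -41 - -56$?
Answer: $44526$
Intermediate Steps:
$y = 15$ ($y = -41 + 56 = 15$)
$x{\left(g \right)} = 2 g \left(-41 + 2 g\right)$ ($x{\left(g \right)} = \left(-41 + 2 g\right) 2 g = 2 g \left(-41 + 2 g\right)$)
$x{\left(y \right)} - -44856 = 2 \cdot 15 \left(-41 + 2 \cdot 15\right) - -44856 = 2 \cdot 15 \left(-41 + 30\right) + 44856 = 2 \cdot 15 \left(-11\right) + 44856 = -330 + 44856 = 44526$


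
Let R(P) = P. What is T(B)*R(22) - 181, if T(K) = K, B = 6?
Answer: -49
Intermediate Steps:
T(B)*R(22) - 181 = 6*22 - 181 = 132 - 181 = -49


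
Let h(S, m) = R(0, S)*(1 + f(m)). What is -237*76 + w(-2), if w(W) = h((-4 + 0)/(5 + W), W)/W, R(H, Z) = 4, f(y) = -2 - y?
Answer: -18014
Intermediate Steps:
h(S, m) = -4 - 4*m (h(S, m) = 4*(1 + (-2 - m)) = 4*(-1 - m) = -4 - 4*m)
w(W) = (-4 - 4*W)/W
-237*76 + w(-2) = -237*76 + (-4 - 4/(-2)) = -18012 + (-4 - 4*(-½)) = -18012 + (-4 + 2) = -18012 - 2 = -18014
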